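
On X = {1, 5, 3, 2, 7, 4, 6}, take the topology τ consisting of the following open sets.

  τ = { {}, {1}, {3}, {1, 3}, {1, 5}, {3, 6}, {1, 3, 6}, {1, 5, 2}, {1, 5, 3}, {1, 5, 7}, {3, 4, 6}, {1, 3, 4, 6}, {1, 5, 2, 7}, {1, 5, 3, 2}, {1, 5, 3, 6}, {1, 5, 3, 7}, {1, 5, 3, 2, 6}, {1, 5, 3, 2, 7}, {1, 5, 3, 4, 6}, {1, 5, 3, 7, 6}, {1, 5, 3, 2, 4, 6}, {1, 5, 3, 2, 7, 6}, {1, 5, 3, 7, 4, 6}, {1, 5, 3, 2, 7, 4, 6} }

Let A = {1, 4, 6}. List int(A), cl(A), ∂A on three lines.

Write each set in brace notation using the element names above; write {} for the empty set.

open subsets of A: {}, {1}; so int(A) = {1}
closure: X∖int(X∖A) = X∖{3} = {1, 5, 2, 7, 4, 6}
∂A = {1, 5, 2, 7, 4, 6} minus {1} = {5, 2, 7, 4, 6}

int(A) = {1}
cl(A)  = {1, 5, 2, 7, 4, 6}
∂A     = {5, 2, 7, 4, 6}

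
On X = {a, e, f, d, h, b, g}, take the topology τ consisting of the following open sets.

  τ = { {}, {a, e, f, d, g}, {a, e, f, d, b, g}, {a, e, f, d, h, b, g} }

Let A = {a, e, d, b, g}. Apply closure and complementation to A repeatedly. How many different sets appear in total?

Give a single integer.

4

complement {f, h}; its interior {}; cl(A) = X∖{} = {a, e, f, d, h, b, g}
With k = closure, c = complement:
  1. A     = {a, e, d, b, g}
  2. kA    = {a, e, f, d, h, b, g}
  3. cA    = {f, h}
  4. ckA   = {}
k, c of each give nothing new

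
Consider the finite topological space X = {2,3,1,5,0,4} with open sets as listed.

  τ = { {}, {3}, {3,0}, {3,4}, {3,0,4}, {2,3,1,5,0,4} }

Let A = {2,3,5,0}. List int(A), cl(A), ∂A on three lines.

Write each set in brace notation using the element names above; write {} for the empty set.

int(A) = {3,0}
cl(A)  = {2,3,1,5,0,4}
∂A     = {2,1,5,4}

open subsets of A: {}, {3}, {3,0}; so int(A) = {3,0}
closure: X∖int(X∖A) = X∖{} = {2,3,1,5,0,4}
∂A = {2,3,1,5,0,4} minus {3,0} = {2,1,5,4}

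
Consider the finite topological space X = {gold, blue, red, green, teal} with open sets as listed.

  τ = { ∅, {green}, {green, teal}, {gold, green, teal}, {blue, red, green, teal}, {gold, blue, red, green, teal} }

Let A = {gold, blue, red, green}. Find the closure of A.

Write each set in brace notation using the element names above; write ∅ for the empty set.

{gold, blue, red, green, teal}

X∖A={teal}, int(X∖A)=∅, hence cl(A)={gold, blue, red, green, teal}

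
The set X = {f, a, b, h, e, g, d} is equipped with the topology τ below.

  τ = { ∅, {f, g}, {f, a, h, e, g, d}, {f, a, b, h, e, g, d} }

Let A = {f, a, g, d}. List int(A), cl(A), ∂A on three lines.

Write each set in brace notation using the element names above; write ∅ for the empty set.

open subsets of A: ∅, {f, g}; so int(A) = {f, g}
closure: X∖int(X∖A) = X∖∅ = {f, a, b, h, e, g, d}
∂A = {f, a, b, h, e, g, d} minus {f, g} = {a, b, h, e, d}

int(A) = {f, g}
cl(A)  = {f, a, b, h, e, g, d}
∂A     = {a, b, h, e, d}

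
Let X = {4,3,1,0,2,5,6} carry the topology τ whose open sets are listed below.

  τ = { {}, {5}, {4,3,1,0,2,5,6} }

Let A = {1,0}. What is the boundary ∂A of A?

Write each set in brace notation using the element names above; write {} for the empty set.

opens ⊆ A: {}; union → int = {}
complement {4,3,2,5,6}; its interior {5}; cl(A) = X∖{5} = {4,3,1,0,2,6}
boundary = {4,3,1,0,2,6} ∖ {} = {4,3,1,0,2,6}

{4,3,1,0,2,6}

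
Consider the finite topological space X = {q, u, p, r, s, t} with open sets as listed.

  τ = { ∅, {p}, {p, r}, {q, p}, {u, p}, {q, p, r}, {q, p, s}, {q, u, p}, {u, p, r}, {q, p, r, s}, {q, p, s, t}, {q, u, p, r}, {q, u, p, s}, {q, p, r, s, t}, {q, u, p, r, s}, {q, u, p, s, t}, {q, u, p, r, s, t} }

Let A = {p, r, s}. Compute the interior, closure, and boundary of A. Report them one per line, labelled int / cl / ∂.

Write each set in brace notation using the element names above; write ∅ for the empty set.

opens ⊆ A: ∅, {p}, {p, r}; union → int = {p, r}
complement {q, u, t}; its interior ∅; cl(A) = X∖∅ = {q, u, p, r, s, t}
boundary = {q, u, p, r, s, t} ∖ {p, r} = {q, u, s, t}

int(A) = {p, r}
cl(A)  = {q, u, p, r, s, t}
∂A     = {q, u, s, t}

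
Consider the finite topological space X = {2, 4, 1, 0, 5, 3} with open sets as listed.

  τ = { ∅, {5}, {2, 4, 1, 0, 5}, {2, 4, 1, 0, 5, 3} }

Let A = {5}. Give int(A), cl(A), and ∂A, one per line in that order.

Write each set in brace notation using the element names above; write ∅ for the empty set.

opens ⊆ A: ∅, {5}; union → int = {5}
complement {2, 4, 1, 0, 3}; its interior ∅; cl(A) = X∖∅ = {2, 4, 1, 0, 5, 3}
boundary = {2, 4, 1, 0, 5, 3} ∖ {5} = {2, 4, 1, 0, 3}

int(A) = {5}
cl(A)  = {2, 4, 1, 0, 5, 3}
∂A     = {2, 4, 1, 0, 3}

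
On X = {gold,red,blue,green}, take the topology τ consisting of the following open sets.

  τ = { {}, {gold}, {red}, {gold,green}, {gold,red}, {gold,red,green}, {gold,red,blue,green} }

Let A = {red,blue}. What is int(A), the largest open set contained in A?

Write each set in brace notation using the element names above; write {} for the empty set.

{red}

opens ⊆ A: {}, {red}; union → int = {red}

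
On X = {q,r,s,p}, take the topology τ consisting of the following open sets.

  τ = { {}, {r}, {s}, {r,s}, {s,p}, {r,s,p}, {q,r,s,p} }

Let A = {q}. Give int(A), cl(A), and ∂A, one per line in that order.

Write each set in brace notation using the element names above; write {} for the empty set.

opens ⊆ A: {}; union → int = {}
complement {r,s,p}; its interior {r,s,p}; cl(A) = X∖{r,s,p} = {q}
boundary = {q} ∖ {} = {q}

int(A) = {}
cl(A)  = {q}
∂A     = {q}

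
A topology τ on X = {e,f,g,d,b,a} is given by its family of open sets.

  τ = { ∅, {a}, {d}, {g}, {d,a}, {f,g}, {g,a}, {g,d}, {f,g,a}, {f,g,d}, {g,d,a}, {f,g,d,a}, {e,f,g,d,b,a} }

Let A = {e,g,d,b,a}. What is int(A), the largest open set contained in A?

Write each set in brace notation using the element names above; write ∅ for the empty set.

{g,d,a}

interior: largest open inside A is {g,d,a} (from ∅, {g}, {d}, {a}, {d,a}, {g,d}, {g,a}, {g,d,a})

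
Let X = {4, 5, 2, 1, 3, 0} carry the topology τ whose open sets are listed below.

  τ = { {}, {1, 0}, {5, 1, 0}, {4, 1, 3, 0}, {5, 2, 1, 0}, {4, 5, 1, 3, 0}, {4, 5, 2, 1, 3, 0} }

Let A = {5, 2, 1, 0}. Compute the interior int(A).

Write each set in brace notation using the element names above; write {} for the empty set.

opens ⊆ A: {}, {1, 0}, {5, 1, 0}, {5, 2, 1, 0}; union → int = {5, 2, 1, 0}

{5, 2, 1, 0}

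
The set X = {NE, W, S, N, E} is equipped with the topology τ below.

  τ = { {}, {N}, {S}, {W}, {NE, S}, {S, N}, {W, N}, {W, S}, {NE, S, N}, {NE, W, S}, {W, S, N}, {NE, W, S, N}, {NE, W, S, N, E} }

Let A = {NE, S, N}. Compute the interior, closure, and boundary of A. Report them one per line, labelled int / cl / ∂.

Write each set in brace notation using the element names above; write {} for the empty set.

open subsets of A: {}, {S}, {N}, {S, N}, {NE, S}, {NE, S, N}; so int(A) = {NE, S, N}
closure: X∖int(X∖A) = X∖{W} = {NE, S, N, E}
∂A = {NE, S, N, E} minus {NE, S, N} = {E}

int(A) = {NE, S, N}
cl(A)  = {NE, S, N, E}
∂A     = {E}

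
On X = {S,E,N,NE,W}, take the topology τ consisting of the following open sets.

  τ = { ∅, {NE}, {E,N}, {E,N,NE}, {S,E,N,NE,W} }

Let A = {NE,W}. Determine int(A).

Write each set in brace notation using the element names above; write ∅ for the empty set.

open subsets of A: ∅, {NE}; so int(A) = {NE}

{NE}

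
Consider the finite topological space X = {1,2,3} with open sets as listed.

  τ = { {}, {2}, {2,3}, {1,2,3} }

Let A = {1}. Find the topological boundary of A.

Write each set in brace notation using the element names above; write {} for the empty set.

{1}

open subsets of A: {}; so int(A) = {}
closure: X∖int(X∖A) = X∖{2,3} = {1}
∂A = {1} minus {} = {1}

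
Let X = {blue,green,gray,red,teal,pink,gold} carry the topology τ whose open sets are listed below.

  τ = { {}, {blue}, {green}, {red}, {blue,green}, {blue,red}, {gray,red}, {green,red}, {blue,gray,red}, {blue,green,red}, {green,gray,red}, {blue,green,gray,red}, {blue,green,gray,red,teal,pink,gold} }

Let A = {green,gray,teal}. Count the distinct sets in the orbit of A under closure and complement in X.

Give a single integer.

8

cl via duality: int({blue,red,pink,gold}) = {blue,red}, so X∖{blue,red} = {green,gray,teal,pink,gold}
Write k for closure, c for complement:
  1. A     = {green,gray,teal}
  2. kA    = {green,gray,teal,pink,gold}
  3. cA    = {blue,red,pink,gold}
  4. ckA   = {blue,red}
  5. kcA   = {blue,gray,red,teal,pink,gold}
  6. ckcA  = {green}
  7. kckcA = {green,teal,pink,gold}
  8. ckckcA = {blue,gray,red}
applying k or c yields no new set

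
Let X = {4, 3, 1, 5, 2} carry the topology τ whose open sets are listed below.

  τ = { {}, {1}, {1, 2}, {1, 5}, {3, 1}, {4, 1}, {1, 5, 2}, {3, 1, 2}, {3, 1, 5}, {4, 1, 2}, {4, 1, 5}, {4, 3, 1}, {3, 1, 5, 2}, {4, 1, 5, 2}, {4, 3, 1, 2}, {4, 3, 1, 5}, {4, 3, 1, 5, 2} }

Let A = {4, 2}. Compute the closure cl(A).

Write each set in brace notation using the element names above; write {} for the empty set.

{4, 2}

X∖A={3, 1, 5}, int(X∖A)={3, 1, 5}, hence cl(A)={4, 2}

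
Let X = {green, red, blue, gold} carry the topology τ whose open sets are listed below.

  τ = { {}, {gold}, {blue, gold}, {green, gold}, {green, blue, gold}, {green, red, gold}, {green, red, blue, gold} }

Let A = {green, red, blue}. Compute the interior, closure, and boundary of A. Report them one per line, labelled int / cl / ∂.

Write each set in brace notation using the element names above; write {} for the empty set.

U open, U⊆A: {}. int(A) = ⋃ = {}
X∖A={gold}, int(X∖A)={gold}, hence cl(A)={green, red, blue}
∂A: remove int from cl → {green, red, blue}

int(A) = {}
cl(A)  = {green, red, blue}
∂A     = {green, red, blue}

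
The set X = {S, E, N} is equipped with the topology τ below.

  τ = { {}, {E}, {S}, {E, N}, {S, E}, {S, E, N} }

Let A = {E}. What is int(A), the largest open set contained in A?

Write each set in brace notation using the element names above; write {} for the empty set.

{E}

open subsets of A: {}, {E}; so int(A) = {E}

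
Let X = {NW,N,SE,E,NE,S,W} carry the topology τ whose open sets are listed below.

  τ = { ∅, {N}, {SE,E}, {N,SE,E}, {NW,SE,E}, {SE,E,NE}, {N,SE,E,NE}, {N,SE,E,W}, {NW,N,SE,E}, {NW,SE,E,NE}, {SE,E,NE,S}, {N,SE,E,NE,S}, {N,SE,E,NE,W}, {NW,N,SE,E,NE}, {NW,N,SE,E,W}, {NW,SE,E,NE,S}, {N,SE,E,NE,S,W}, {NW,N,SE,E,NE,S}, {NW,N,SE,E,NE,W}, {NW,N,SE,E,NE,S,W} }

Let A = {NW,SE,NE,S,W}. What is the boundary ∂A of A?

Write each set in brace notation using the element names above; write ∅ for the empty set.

U open, U⊆A: ∅. int(A) = ⋃ = ∅
X∖A={N,E}, int(X∖A)={N}, hence cl(A)={NW,SE,E,NE,S,W}
∂A: remove int from cl → {NW,SE,E,NE,S,W}

{NW,SE,E,NE,S,W}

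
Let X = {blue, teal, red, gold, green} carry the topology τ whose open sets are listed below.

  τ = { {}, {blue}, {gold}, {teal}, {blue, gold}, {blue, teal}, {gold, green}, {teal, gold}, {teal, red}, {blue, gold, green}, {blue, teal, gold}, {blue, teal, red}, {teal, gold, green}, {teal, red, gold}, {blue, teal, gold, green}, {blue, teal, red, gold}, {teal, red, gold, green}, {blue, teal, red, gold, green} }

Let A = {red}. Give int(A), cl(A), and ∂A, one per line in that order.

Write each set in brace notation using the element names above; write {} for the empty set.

interior: largest open inside A is {} (from {})
cl via duality: int({blue, teal, gold, green}) = {blue, teal, gold, green}, so X∖{blue, teal, gold, green} = {red}
cl∖int = {red}

int(A) = {}
cl(A)  = {red}
∂A     = {red}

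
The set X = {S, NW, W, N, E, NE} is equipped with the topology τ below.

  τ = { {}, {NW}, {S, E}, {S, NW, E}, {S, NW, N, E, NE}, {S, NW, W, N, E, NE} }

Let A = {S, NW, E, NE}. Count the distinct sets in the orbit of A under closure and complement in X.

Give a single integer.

6

closure: X∖int(X∖A) = X∖{} = {S, NW, W, N, E, NE}
Let k=closure and c=complement:
  1. A     = {S, NW, E, NE}
  2. kA    = {S, NW, W, N, E, NE}
  3. cA    = {W, N}
  4. ckA   = {}
  5. kcA   = {W, N, NE}
  6. ckcA  = {S, NW, E}
— saturated at 6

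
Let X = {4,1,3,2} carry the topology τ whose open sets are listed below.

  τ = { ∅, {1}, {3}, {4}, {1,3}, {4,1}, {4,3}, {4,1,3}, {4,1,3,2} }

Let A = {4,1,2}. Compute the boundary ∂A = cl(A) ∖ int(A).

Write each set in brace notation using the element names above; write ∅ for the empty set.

{2}

U open, U⊆A: ∅, {4}, {1}, {4,1}. int(A) = ⋃ = {4,1}
X∖A={3}, int(X∖A)={3}, hence cl(A)={4,1,2}
∂A: remove int from cl → {2}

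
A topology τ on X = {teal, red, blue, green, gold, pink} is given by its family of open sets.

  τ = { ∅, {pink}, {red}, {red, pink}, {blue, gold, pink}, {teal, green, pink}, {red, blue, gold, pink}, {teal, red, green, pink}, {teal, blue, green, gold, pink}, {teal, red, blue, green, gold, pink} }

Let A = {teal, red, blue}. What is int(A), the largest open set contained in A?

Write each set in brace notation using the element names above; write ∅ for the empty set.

opens ⊆ A: ∅, {red}; union → int = {red}

{red}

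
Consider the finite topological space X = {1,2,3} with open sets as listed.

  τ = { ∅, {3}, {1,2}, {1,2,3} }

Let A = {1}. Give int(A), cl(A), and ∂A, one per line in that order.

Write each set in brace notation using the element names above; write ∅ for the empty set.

opens ⊆ A: ∅; union → int = ∅
complement {2,3}; its interior {3}; cl(A) = X∖{3} = {1,2}
boundary = {1,2} ∖ ∅ = {1,2}

int(A) = ∅
cl(A)  = {1,2}
∂A     = {1,2}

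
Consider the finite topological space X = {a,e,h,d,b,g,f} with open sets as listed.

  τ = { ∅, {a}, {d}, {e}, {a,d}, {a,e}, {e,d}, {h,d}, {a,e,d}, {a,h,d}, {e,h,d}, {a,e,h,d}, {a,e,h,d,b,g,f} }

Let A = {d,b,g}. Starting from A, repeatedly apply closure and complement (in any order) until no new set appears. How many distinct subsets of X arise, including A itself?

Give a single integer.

X∖A={a,e,h,f}, int(X∖A)={a,e}, hence cl(A)={h,d,b,g,f}
Orbit (k=closure, c=complement):
  1. A     = {d,b,g}
  2. kA    = {h,d,b,g,f}
  3. cA    = {a,e,h,f}
  4. ckA   = {a,e}
  5. kcA   = {a,e,h,b,g,f}
  6. kckA  = {a,e,b,g,f}
  7. ckcA  = {d}
  8. ckckA = {h,d}
(closed under both — stop)

8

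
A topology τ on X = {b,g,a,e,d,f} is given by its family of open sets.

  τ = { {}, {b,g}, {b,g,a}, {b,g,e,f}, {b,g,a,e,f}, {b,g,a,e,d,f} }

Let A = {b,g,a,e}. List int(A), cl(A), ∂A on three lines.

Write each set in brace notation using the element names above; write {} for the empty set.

int(A) = {b,g,a}
cl(A)  = {b,g,a,e,d,f}
∂A     = {e,d,f}

interior: largest open inside A is {b,g,a} (from {}, {b,g}, {b,g,a})
cl via duality: int({d,f}) = {}, so X∖{} = {b,g,a,e,d,f}
cl∖int = {e,d,f}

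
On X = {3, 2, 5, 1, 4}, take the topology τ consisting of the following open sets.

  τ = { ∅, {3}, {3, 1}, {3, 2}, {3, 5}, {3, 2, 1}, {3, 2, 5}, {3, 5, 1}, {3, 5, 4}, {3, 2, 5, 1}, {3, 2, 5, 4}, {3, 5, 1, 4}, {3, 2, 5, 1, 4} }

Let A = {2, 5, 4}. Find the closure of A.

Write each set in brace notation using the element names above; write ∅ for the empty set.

{2, 5, 4}

X∖A={3, 1}, int(X∖A)={3, 1}, hence cl(A)={2, 5, 4}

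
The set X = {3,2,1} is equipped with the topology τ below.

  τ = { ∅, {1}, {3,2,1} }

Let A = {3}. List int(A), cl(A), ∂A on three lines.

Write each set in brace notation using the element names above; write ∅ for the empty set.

int(A) = ∅
cl(A)  = {3,2}
∂A     = {3,2}

opens ⊆ A: ∅; union → int = ∅
complement {2,1}; its interior {1}; cl(A) = X∖{1} = {3,2}
boundary = {3,2} ∖ ∅ = {3,2}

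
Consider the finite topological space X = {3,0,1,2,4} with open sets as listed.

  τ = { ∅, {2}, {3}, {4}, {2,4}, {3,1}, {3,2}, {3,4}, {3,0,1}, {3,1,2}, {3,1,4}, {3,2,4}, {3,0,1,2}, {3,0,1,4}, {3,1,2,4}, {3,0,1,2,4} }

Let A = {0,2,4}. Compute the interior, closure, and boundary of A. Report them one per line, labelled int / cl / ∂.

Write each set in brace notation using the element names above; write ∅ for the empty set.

int(A) = {2,4}
cl(A)  = {0,2,4}
∂A     = {0}

U open, U⊆A: ∅, {4}, {2}, {2,4}. int(A) = ⋃ = {2,4}
X∖A={3,1}, int(X∖A)={3,1}, hence cl(A)={0,2,4}
∂A: remove int from cl → {0}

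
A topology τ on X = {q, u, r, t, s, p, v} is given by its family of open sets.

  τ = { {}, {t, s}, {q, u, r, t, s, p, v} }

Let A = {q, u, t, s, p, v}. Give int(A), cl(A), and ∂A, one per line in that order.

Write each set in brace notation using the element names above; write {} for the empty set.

int(A) = {t, s}
cl(A)  = {q, u, r, t, s, p, v}
∂A     = {q, u, r, p, v}

U open, U⊆A: {}, {t, s}. int(A) = ⋃ = {t, s}
X∖A={r}, int(X∖A)={}, hence cl(A)={q, u, r, t, s, p, v}
∂A: remove int from cl → {q, u, r, p, v}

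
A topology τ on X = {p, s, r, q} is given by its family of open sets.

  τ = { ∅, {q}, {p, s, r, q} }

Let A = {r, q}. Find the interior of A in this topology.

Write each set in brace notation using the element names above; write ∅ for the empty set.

open subsets of A: ∅, {q}; so int(A) = {q}

{q}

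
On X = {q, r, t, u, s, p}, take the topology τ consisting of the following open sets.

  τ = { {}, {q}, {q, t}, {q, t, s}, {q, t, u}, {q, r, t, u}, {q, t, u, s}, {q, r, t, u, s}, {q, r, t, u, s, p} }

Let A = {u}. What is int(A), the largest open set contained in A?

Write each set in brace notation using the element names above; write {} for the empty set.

open subsets of A: {}; so int(A) = {}

{}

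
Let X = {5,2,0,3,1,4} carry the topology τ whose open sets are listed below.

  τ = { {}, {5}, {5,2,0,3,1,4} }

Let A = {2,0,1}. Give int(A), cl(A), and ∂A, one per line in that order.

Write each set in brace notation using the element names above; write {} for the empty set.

U open, U⊆A: {}. int(A) = ⋃ = {}
X∖A={5,3,4}, int(X∖A)={5}, hence cl(A)={2,0,3,1,4}
∂A: remove int from cl → {2,0,3,1,4}

int(A) = {}
cl(A)  = {2,0,3,1,4}
∂A     = {2,0,3,1,4}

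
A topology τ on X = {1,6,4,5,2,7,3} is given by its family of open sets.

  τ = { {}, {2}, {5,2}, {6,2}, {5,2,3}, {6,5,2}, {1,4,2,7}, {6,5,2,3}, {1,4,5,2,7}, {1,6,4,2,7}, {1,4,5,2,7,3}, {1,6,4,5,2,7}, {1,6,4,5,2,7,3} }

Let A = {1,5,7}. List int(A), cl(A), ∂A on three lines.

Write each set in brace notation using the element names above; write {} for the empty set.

int(A) = {}
cl(A)  = {1,4,5,7,3}
∂A     = {1,4,5,7,3}

U open, U⊆A: {}. int(A) = ⋃ = {}
X∖A={6,4,2,3}, int(X∖A)={6,2}, hence cl(A)={1,4,5,7,3}
∂A: remove int from cl → {1,4,5,7,3}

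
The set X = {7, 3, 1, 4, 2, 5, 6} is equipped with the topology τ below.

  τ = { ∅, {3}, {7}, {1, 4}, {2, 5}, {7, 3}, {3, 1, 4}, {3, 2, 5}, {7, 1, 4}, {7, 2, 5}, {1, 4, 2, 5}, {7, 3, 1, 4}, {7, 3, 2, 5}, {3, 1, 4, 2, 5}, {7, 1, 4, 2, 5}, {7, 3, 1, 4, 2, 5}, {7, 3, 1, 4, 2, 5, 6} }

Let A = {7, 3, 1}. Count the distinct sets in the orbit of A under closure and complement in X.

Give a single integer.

cl via duality: int({4, 2, 5, 6}) = {2, 5}, so X∖{2, 5} = {7, 3, 1, 4, 6}
Write k for closure, c for complement:
  1. A     = {7, 3, 1}
  2. kA    = {7, 3, 1, 4, 6}
  3. cA    = {4, 2, 5, 6}
  4. ckA   = {2, 5}
  5. kcA   = {1, 4, 2, 5, 6}
  6. kckA  = {2, 5, 6}
  7. ckcA  = {7, 3}
  8. ckckA = {7, 3, 1, 4}
  9. kckcA = {7, 3, 6}
  10. ckckcA = {1, 4, 2, 5}
applying k or c yields no new set

10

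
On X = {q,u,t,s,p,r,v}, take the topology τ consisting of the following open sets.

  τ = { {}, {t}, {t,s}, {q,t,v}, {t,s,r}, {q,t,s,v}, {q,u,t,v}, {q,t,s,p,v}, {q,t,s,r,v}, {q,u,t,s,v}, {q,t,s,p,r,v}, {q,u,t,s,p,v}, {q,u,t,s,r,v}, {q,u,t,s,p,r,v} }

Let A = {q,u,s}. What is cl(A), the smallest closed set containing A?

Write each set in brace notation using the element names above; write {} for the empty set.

complement {t,p,r,v}; its interior {t}; cl(A) = X∖{t} = {q,u,s,p,r,v}

{q,u,s,p,r,v}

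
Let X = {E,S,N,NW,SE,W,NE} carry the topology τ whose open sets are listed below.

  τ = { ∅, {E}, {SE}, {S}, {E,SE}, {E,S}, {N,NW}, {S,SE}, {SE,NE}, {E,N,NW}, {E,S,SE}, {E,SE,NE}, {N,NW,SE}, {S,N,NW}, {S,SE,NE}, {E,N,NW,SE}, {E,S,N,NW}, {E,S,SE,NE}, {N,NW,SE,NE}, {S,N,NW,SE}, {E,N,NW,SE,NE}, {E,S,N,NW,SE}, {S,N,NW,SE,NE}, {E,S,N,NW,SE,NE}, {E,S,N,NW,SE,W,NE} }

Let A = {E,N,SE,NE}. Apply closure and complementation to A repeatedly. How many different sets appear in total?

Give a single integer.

10

closure: X∖int(X∖A) = X∖{S} = {E,N,NW,SE,W,NE}
Let k=closure and c=complement:
  1. A     = {E,N,SE,NE}
  2. kA    = {E,N,NW,SE,W,NE}
  3. cA    = {S,NW,W}
  4. ckA   = {S}
  5. kcA   = {S,N,NW,W}
  6. kckA  = {S,W}
  7. ckcA  = {E,SE,NE}
  8. ckckA = {E,N,NW,SE,NE}
  9. kckcA = {E,SE,W,NE}
  10. ckckcA = {S,N,NW}
— saturated at 10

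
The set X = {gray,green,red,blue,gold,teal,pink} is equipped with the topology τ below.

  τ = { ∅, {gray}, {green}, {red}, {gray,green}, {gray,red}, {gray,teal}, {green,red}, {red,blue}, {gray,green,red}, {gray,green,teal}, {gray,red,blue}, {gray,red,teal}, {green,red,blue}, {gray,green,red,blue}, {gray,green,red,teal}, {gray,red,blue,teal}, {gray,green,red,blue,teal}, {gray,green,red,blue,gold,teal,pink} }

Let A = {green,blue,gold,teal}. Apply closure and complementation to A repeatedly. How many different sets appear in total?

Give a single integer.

8

complement {gray,red,pink}; its interior {gray,red}; cl(A) = X∖{gray,red} = {green,blue,gold,teal,pink}
With k = closure, c = complement:
  1. A     = {green,blue,gold,teal}
  2. kA    = {green,blue,gold,teal,pink}
  3. cA    = {gray,red,pink}
  4. ckA   = {gray,red}
  5. kcA   = {gray,red,blue,gold,teal,pink}
  6. ckcA  = {green}
  7. kckcA = {green,gold,pink}
  8. ckckcA = {gray,red,blue,teal}
k, c of each give nothing new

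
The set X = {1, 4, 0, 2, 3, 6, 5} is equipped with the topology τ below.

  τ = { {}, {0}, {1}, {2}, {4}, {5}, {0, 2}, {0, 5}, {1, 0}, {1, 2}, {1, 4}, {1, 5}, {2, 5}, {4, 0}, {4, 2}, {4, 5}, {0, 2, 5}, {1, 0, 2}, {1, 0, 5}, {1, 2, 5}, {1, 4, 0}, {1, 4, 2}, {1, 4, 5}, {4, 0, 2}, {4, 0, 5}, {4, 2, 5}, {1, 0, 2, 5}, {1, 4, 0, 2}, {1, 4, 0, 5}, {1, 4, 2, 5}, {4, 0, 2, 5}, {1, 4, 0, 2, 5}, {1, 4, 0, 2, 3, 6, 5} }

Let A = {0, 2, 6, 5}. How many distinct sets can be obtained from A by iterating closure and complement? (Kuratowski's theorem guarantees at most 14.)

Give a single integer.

X∖A={1, 4, 3}, int(X∖A)={1, 4}, hence cl(A)={0, 2, 3, 6, 5}
Orbit (k=closure, c=complement):
  1. A     = {0, 2, 6, 5}
  2. kA    = {0, 2, 3, 6, 5}
  3. cA    = {1, 4, 3}
  4. ckA   = {1, 4}
  5. kcA   = {1, 4, 3, 6}
  6. ckcA  = {0, 2, 5}
(closed under both — stop)

6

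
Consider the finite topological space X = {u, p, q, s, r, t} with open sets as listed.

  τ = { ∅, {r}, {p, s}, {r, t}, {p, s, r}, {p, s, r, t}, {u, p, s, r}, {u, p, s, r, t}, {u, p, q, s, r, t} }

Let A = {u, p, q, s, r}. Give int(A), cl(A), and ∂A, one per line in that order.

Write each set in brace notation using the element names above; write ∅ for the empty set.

U open, U⊆A: ∅, {r}, {p, s}, {p, s, r}, {u, p, s, r}. int(A) = ⋃ = {u, p, s, r}
X∖A={t}, int(X∖A)=∅, hence cl(A)={u, p, q, s, r, t}
∂A: remove int from cl → {q, t}

int(A) = {u, p, s, r}
cl(A)  = {u, p, q, s, r, t}
∂A     = {q, t}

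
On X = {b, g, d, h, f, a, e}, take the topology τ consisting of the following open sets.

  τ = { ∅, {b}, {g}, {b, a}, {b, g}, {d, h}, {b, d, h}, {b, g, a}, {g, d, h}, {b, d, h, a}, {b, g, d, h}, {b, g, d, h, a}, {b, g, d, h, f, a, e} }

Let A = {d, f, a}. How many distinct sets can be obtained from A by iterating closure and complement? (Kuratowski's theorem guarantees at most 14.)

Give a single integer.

10

X∖A={b, g, h, e}, int(X∖A)={b, g}, hence cl(A)={d, h, f, a, e}
Orbit (k=closure, c=complement):
  1. A     = {d, f, a}
  2. kA    = {d, h, f, a, e}
  3. cA    = {b, g, h, e}
  4. ckA   = {b, g}
  5. kcA   = {b, g, d, h, f, a, e}
  6. kckA  = {b, g, f, a, e}
  7. ckcA  = ∅
  8. ckckA = {d, h}
  9. kckckA = {d, h, f, e}
  10. ckckckA = {b, g, a}
(closed under both — stop)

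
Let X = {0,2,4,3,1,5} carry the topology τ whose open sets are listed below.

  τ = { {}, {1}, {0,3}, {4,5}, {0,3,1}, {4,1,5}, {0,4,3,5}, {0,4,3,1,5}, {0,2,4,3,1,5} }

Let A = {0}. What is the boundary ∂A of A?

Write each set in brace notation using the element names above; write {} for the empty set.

open subsets of A: {}; so int(A) = {}
closure: X∖int(X∖A) = X∖{4,1,5} = {0,2,3}
∂A = {0,2,3} minus {} = {0,2,3}

{0,2,3}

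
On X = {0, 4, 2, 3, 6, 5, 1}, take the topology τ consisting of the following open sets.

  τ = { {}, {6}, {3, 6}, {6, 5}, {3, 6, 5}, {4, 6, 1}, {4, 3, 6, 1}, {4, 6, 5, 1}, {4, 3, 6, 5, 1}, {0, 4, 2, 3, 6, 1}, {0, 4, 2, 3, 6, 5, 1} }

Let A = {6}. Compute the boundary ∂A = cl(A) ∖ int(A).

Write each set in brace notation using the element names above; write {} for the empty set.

open subsets of A: {}, {6}; so int(A) = {6}
closure: X∖int(X∖A) = X∖{} = {0, 4, 2, 3, 6, 5, 1}
∂A = {0, 4, 2, 3, 6, 5, 1} minus {6} = {0, 4, 2, 3, 5, 1}

{0, 4, 2, 3, 5, 1}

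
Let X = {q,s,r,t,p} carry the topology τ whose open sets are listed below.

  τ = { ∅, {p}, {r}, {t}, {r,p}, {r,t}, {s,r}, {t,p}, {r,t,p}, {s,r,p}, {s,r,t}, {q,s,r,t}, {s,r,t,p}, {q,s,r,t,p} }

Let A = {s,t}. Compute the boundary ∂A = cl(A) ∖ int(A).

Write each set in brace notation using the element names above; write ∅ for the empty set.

{q,s}

opens ⊆ A: ∅, {t}; union → int = {t}
complement {q,r,p}; its interior {r,p}; cl(A) = X∖{r,p} = {q,s,t}
boundary = {q,s,t} ∖ {t} = {q,s}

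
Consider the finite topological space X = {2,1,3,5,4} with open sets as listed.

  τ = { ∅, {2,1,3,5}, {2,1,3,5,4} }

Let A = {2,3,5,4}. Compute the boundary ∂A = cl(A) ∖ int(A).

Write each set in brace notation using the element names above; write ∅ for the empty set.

interior: largest open inside A is ∅ (from ∅)
cl via duality: int({1}) = ∅, so X∖∅ = {2,1,3,5,4}
cl∖int = {2,1,3,5,4}

{2,1,3,5,4}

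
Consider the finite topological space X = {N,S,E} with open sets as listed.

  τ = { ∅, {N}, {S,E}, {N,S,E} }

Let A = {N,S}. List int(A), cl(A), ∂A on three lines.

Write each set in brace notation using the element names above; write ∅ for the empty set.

interior: largest open inside A is {N} (from ∅, {N})
cl via duality: int({E}) = ∅, so X∖∅ = {N,S,E}
cl∖int = {S,E}

int(A) = {N}
cl(A)  = {N,S,E}
∂A     = {S,E}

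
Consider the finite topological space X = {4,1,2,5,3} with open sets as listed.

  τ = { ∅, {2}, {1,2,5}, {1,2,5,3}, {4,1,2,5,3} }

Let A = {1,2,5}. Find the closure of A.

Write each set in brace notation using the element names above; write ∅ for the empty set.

complement {4,3}; its interior ∅; cl(A) = X∖∅ = {4,1,2,5,3}

{4,1,2,5,3}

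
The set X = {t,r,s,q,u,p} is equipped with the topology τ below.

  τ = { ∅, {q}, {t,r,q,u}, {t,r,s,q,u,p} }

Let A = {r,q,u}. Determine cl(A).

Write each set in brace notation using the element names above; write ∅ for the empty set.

cl via duality: int({t,s,p}) = ∅, so X∖∅ = {t,r,s,q,u,p}

{t,r,s,q,u,p}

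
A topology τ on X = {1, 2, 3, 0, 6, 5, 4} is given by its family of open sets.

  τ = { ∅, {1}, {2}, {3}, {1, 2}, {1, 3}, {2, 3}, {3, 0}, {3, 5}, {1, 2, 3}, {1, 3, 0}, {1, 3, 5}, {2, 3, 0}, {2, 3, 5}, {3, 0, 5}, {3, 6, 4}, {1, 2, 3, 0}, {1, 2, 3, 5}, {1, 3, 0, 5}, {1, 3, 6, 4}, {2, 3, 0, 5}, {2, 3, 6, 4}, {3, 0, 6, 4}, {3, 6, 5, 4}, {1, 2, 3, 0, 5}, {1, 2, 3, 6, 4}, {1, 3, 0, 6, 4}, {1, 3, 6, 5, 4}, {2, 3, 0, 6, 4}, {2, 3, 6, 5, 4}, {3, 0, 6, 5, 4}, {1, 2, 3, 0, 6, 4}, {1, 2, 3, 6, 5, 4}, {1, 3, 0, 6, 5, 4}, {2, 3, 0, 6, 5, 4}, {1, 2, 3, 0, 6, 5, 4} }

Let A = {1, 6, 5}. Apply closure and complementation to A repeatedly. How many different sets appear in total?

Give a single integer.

6

complement {2, 3, 0, 4}; its interior {2, 3, 0}; cl(A) = X∖{2, 3, 0} = {1, 6, 5, 4}
With k = closure, c = complement:
  1. A     = {1, 6, 5}
  2. kA    = {1, 6, 5, 4}
  3. cA    = {2, 3, 0, 4}
  4. ckA   = {2, 3, 0}
  5. kcA   = {2, 3, 0, 6, 5, 4}
  6. ckcA  = {1}
k, c of each give nothing new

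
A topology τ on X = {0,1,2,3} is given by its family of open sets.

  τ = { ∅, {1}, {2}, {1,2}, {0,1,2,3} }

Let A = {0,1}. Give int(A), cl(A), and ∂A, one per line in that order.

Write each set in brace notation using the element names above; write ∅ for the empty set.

int(A) = {1}
cl(A)  = {0,1,3}
∂A     = {0,3}

U open, U⊆A: ∅, {1}. int(A) = ⋃ = {1}
X∖A={2,3}, int(X∖A)={2}, hence cl(A)={0,1,3}
∂A: remove int from cl → {0,3}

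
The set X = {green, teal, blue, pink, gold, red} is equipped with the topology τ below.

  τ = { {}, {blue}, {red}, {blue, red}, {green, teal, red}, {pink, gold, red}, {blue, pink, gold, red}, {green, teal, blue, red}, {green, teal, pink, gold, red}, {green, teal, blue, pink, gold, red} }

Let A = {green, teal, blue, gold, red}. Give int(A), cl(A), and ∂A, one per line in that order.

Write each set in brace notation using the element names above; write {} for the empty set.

int(A) = {green, teal, blue, red}
cl(A)  = {green, teal, blue, pink, gold, red}
∂A     = {pink, gold}

interior: largest open inside A is {green, teal, blue, red} (from {}, {red}, {blue}, {blue, red}, {green, teal, red}, {green, teal, blue, red})
cl via duality: int({pink}) = {}, so X∖{} = {green, teal, blue, pink, gold, red}
cl∖int = {pink, gold}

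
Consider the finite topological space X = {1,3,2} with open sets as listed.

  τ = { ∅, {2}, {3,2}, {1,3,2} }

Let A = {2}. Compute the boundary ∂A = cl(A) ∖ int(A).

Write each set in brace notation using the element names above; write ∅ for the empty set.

open subsets of A: ∅, {2}; so int(A) = {2}
closure: X∖int(X∖A) = X∖∅ = {1,3,2}
∂A = {1,3,2} minus {2} = {1,3}

{1,3}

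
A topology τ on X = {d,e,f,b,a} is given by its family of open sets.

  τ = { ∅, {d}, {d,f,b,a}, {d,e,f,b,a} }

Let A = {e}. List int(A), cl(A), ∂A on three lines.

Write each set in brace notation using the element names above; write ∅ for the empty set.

interior: largest open inside A is ∅ (from ∅)
cl via duality: int({d,f,b,a}) = {d,f,b,a}, so X∖{d,f,b,a} = {e}
cl∖int = {e}

int(A) = ∅
cl(A)  = {e}
∂A     = {e}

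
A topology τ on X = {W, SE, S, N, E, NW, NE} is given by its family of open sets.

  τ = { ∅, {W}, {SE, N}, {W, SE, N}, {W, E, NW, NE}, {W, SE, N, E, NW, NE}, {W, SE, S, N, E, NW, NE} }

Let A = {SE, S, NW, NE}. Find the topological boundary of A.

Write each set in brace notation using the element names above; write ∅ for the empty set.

{SE, S, N, E, NW, NE}

open subsets of A: ∅; so int(A) = ∅
closure: X∖int(X∖A) = X∖{W} = {SE, S, N, E, NW, NE}
∂A = {SE, S, N, E, NW, NE} minus ∅ = {SE, S, N, E, NW, NE}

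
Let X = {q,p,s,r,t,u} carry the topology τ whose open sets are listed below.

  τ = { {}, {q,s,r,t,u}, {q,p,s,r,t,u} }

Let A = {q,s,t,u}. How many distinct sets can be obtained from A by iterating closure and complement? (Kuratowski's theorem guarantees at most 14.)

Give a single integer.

complement {p,r}; its interior {}; cl(A) = X∖{} = {q,p,s,r,t,u}
With k = closure, c = complement:
  1. A     = {q,s,t,u}
  2. kA    = {q,p,s,r,t,u}
  3. cA    = {p,r}
  4. ckA   = {}
k, c of each give nothing new

4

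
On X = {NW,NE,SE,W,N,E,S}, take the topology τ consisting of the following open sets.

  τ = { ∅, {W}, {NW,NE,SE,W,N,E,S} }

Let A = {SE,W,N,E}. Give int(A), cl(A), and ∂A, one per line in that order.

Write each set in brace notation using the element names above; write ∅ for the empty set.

int(A) = {W}
cl(A)  = {NW,NE,SE,W,N,E,S}
∂A     = {NW,NE,SE,N,E,S}

open subsets of A: ∅, {W}; so int(A) = {W}
closure: X∖int(X∖A) = X∖∅ = {NW,NE,SE,W,N,E,S}
∂A = {NW,NE,SE,W,N,E,S} minus {W} = {NW,NE,SE,N,E,S}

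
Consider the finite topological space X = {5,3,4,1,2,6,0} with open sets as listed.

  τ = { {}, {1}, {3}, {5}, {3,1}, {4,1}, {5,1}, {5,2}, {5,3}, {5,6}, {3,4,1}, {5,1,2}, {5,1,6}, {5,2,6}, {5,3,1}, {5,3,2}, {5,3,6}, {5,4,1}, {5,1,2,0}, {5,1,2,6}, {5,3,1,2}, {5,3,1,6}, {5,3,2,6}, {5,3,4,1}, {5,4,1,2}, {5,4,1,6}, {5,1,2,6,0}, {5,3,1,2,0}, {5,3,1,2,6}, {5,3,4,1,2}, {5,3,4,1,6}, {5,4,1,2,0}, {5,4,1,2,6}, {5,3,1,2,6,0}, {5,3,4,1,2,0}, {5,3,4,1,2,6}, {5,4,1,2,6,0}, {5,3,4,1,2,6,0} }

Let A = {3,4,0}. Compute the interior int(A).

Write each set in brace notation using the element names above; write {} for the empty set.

{3}

open subsets of A: {}, {3}; so int(A) = {3}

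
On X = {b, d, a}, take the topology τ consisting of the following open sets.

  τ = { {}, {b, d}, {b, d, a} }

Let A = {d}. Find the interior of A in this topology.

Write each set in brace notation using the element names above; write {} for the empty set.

{}

open subsets of A: {}; so int(A) = {}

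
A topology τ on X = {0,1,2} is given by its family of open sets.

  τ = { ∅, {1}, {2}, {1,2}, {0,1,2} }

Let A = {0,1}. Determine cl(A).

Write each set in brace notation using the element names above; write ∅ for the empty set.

X∖A={2}, int(X∖A)={2}, hence cl(A)={0,1}

{0,1}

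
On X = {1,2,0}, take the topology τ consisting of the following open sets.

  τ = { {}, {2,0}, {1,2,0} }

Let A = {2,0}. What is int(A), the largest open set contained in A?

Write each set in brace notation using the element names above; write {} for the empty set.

{2,0}

U open, U⊆A: {}, {2,0}. int(A) = ⋃ = {2,0}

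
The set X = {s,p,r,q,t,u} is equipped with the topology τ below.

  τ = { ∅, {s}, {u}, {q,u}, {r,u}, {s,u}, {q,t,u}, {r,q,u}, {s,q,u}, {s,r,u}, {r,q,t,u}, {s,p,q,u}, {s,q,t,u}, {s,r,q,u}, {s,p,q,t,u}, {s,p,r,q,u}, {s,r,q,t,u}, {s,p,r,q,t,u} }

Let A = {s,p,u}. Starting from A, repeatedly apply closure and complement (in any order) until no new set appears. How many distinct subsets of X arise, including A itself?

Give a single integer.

6

cl via duality: int({r,q,t}) = ∅, so X∖∅ = {s,p,r,q,t,u}
Write k for closure, c for complement:
  1. A     = {s,p,u}
  2. kA    = {s,p,r,q,t,u}
  3. cA    = {r,q,t}
  4. ckA   = ∅
  5. kcA   = {p,r,q,t}
  6. ckcA  = {s,u}
applying k or c yields no new set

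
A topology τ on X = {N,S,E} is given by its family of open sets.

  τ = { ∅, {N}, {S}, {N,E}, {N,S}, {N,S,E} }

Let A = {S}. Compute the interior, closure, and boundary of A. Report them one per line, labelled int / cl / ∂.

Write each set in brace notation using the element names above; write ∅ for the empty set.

U open, U⊆A: ∅, {S}. int(A) = ⋃ = {S}
X∖A={N,E}, int(X∖A)={N,E}, hence cl(A)={S}
∂A: remove int from cl → ∅

int(A) = {S}
cl(A)  = {S}
∂A     = ∅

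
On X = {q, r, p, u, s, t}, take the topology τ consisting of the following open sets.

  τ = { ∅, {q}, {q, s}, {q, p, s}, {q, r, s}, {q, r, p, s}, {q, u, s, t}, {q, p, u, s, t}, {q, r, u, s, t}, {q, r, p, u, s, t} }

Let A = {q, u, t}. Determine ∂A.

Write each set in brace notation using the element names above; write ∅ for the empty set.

{r, p, u, s, t}

open subsets of A: ∅, {q}; so int(A) = {q}
closure: X∖int(X∖A) = X∖∅ = {q, r, p, u, s, t}
∂A = {q, r, p, u, s, t} minus {q} = {r, p, u, s, t}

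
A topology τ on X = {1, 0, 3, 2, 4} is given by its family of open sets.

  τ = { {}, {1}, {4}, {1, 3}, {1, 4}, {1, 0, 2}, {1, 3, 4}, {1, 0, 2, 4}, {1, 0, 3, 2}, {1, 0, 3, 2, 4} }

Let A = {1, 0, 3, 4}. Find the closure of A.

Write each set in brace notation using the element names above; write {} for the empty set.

{1, 0, 3, 2, 4}

complement {2}; its interior {}; cl(A) = X∖{} = {1, 0, 3, 2, 4}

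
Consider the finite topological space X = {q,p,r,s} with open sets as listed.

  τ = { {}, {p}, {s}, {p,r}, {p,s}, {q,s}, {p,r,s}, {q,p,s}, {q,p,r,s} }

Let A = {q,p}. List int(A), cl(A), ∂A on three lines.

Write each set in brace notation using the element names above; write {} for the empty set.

interior: largest open inside A is {p} (from {}, {p})
cl via duality: int({r,s}) = {s}, so X∖{s} = {q,p,r}
cl∖int = {q,r}

int(A) = {p}
cl(A)  = {q,p,r}
∂A     = {q,r}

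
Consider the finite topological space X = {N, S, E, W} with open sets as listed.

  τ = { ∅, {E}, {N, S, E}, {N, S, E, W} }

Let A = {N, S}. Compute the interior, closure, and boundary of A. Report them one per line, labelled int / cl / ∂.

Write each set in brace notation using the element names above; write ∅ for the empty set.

int(A) = ∅
cl(A)  = {N, S, W}
∂A     = {N, S, W}

opens ⊆ A: ∅; union → int = ∅
complement {E, W}; its interior {E}; cl(A) = X∖{E} = {N, S, W}
boundary = {N, S, W} ∖ ∅ = {N, S, W}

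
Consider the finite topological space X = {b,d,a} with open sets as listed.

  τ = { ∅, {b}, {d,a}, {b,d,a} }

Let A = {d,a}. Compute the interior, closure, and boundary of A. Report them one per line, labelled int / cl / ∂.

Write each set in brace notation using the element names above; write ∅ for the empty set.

int(A) = {d,a}
cl(A)  = {d,a}
∂A     = ∅

open subsets of A: ∅, {d,a}; so int(A) = {d,a}
closure: X∖int(X∖A) = X∖{b} = {d,a}
∂A = {d,a} minus {d,a} = ∅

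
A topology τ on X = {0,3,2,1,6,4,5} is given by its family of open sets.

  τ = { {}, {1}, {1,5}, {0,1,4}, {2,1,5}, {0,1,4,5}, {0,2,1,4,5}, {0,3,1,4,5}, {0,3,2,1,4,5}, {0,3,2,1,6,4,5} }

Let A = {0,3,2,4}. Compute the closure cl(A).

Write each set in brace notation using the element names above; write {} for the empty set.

{0,3,2,6,4}

X∖A={1,6,5}, int(X∖A)={1,5}, hence cl(A)={0,3,2,6,4}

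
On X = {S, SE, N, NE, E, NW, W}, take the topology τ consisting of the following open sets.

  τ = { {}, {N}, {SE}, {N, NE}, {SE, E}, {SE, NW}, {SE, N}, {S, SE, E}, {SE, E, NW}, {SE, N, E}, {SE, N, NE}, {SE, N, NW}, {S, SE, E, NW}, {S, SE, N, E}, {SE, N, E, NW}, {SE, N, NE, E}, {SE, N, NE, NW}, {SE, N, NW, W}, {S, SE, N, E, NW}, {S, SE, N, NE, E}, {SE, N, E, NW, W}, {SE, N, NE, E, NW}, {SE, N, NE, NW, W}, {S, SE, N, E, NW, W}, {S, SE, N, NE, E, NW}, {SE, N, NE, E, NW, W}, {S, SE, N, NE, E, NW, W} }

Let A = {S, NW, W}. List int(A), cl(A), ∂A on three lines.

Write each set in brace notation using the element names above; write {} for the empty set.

opens ⊆ A: {}; union → int = {}
complement {SE, N, NE, E}; its interior {SE, N, NE, E}; cl(A) = X∖{SE, N, NE, E} = {S, NW, W}
boundary = {S, NW, W} ∖ {} = {S, NW, W}

int(A) = {}
cl(A)  = {S, NW, W}
∂A     = {S, NW, W}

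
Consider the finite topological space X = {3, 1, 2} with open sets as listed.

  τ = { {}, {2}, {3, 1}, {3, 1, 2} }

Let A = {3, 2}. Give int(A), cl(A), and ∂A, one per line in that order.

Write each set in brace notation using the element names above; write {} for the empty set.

int(A) = {2}
cl(A)  = {3, 1, 2}
∂A     = {3, 1}

interior: largest open inside A is {2} (from {}, {2})
cl via duality: int({1}) = {}, so X∖{} = {3, 1, 2}
cl∖int = {3, 1}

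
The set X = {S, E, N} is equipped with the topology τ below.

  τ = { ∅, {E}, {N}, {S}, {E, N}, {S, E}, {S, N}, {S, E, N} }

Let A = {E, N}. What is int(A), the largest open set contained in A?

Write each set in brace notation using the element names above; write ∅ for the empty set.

opens ⊆ A: ∅, {N}, {E}, {E, N}; union → int = {E, N}

{E, N}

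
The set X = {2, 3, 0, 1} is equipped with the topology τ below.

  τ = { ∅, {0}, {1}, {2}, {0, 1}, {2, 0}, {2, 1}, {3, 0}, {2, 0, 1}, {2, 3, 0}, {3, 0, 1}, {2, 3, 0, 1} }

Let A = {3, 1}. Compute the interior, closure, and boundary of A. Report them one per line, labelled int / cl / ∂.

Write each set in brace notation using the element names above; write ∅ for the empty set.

int(A) = {1}
cl(A)  = {3, 1}
∂A     = {3}

interior: largest open inside A is {1} (from ∅, {1})
cl via duality: int({2, 0}) = {2, 0}, so X∖{2, 0} = {3, 1}
cl∖int = {3}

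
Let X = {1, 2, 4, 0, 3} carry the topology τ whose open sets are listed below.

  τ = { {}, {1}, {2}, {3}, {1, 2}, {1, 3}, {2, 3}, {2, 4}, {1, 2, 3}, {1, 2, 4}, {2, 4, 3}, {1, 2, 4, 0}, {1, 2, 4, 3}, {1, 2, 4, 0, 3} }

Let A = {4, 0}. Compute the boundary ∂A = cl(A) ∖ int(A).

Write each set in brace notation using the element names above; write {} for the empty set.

U open, U⊆A: {}. int(A) = ⋃ = {}
X∖A={1, 2, 3}, int(X∖A)={1, 2, 3}, hence cl(A)={4, 0}
∂A: remove int from cl → {4, 0}

{4, 0}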